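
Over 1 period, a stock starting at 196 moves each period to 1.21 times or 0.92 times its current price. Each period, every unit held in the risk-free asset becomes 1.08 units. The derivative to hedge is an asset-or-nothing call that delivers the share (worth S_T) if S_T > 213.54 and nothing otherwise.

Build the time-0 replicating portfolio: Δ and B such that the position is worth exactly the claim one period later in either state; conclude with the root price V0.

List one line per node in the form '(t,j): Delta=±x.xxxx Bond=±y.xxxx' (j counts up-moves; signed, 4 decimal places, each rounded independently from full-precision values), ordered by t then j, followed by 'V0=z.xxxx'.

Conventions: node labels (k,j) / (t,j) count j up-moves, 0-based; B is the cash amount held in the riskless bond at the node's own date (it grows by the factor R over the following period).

Arbitrage-free pricing uses the up-move probability p* = (R−d)/(u−d) = 0.5517, discounting each step at R = 1.08.
Payoffs at expiry: V(1,0)=0.0000, V(1,1)=237.1600
(0,0): S=196.0000. Δ = (V_up−V_dn)/(S_up−S_dn) = (237.1600−0.0000)/(237.1600−180.3200) = 4.1724. V = [p*·237.1600 + (1−p*)·0.0000]/1.08 = 121.1545. B = V − Δ·S = -696.6386.
Check: Δ(0,0)·S0 + B(0,0) = 121.1545 = V0.

(0,0): Delta=4.1724 Bond=-696.6386
V0=121.1545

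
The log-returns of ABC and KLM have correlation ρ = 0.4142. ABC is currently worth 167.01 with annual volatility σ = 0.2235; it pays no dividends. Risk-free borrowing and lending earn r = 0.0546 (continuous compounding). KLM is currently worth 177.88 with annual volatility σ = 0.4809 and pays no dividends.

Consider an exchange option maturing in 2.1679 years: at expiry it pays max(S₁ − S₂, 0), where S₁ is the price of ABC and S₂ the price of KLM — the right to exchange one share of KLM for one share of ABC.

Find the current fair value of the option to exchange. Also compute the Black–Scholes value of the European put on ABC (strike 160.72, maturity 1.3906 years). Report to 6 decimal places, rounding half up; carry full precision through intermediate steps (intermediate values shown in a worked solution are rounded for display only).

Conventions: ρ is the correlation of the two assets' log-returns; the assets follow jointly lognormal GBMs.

exchange price = 38.412157
price(ABC put K=160.72) = 9.066438

σ_eff = √(σ₁² + σ₂² − 2ρσ₁σ₂) = √(0.2235² + 0.4809² − 2·0.4142·0.2235·0.4809) = 0.438383
d₁ = (ln(S₁/S₂) + (q₂ − q₁ + σ_eff²/2)T) / (σ_eff√T) = (ln(167.01/177.88) + (0.0 − 0.0 + 0.096090)·2.1679) / 0.645466 = 0.225043
d₂ = d₁ − σ_eff√T = 0.225043 − 0.645466 = -0.420423
N(d₁) = 0.589027,  N(d₂) = 0.337088
V = S₁·e^{−q₁T}·N(d₁) − S₂·e^{−q₂T}·N(d₂) = 98.373423 − 59.961266 = 38.412157
[vanilla: ABC put K=160.72]
σ√T = 0.2235·√1.3906 = 0.263559
d₁ = (ln(S/K) + (r+σ²/2)T) / (σ√T) = (ln(167.01/160.72) + (0.0546+0.2235²/2)·1.3906) / 0.263559 = (0.038390 + 0.110659) / 0.263559 = 0.565521
d₂ = d₁ − σ√T = 0.565521 − 0.263559 = 0.301962
e^{−rT} = 0.926884
N(−d₁) = 0.285860,  N(−d₂) = 0.381341
price = K·e^{−rT}·N(−d₂) − S·N(−d₁) = 56.807847 − 47.741409 = 9.066438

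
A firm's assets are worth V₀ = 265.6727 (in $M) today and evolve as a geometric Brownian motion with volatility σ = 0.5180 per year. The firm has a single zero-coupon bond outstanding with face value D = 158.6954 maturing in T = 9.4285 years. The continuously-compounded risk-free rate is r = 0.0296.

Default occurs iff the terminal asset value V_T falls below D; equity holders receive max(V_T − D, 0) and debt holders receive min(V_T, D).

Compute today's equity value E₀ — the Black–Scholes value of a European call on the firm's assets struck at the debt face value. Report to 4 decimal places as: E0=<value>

E0=193.6543

Work the structural quantities from V₀ = 265.6727 against face 158.6954:
d₁ = [ln(V₀/D) + (r + σ²/2)T] / (σ√T)
   = [ln(265.6727/158.6954) + (0.0296 + 0.5·0.5180²)·9.4285] / (0.5180·√9.4285)
   = [0.515278 + 1.544030] / 1.590564 = 1.294704
d₂ = d₁ − σ√T = 1.294704 − 1.590564 = -0.295860
N(d₁) = 0.902289,  N(d₂) = 0.383668,  e^(−rT) = 0.756477
E₀ = V₀·N(d₁) − D·e^(−rT)·N(d₂)
   = 265.6727·0.902289 − 158.6954·0.756477·0.383668 = 193.654332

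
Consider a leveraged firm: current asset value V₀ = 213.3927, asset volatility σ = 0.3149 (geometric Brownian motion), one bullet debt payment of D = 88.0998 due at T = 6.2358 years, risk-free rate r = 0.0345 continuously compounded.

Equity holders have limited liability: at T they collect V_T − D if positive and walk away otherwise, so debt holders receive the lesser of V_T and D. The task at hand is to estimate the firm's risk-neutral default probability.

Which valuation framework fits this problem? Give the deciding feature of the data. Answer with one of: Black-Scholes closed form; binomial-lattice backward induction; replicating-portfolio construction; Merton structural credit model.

Key observation: a levered firm with one bullet debt due at 6.2358 years is the canonical structural-credit setup: equity is a call on the firm's assets struck at the face value.

framework: Merton structural credit model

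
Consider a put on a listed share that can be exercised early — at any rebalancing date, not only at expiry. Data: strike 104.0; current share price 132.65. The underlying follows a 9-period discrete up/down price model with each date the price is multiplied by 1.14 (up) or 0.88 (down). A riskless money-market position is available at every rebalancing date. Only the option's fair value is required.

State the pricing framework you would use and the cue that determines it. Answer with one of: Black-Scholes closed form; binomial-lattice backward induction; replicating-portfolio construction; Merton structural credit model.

Key observation: an American put (K = 104, S₀ = 132.65) on a 9-date tree has no closed form — the optimal stopping decision is embedded and must be resolved recursively from expiry.

framework: binomial-lattice backward induction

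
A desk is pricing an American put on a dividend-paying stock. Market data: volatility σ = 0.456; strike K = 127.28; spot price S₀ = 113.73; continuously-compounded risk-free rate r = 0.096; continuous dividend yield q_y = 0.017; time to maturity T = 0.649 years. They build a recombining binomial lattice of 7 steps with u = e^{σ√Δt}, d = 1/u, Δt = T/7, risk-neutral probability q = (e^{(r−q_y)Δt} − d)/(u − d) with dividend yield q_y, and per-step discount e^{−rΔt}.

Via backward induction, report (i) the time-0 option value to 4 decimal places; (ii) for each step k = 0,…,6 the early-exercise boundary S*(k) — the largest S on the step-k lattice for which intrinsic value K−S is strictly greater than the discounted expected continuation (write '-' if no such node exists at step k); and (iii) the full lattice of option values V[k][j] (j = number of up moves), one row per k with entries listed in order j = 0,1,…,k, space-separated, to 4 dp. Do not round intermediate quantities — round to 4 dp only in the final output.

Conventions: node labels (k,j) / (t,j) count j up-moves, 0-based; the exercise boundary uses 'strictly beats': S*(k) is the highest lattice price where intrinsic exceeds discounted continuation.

price = 21.7567
boundary = - - 86.1536 74.9847 86.1536 98.9861 86.1536
tree:
21.7567
30.4722 13.1437
41.1264 20.0137 6.2815
52.2953 29.3704 10.7063 1.8222
62.0162 41.1264 17.7530 3.6172 0.0000
70.4770 52.2953 28.2939 7.1804 0.0000 0.0000
77.8409 62.0162 41.1264 14.2535 0.0000 0.0000 0.0000
84.2501 70.4770 52.2953 28.2939 0.0000 0.0000 0.0000 0.0000

Δt=0.09271  u=1.14895  d=0.87036  q=0.49173  discount=0.99114
step 7 (expiry): payoffs max(K−S,0) = 84.2501 70.4770 52.2953 28.2939 0.0000 0.0000 0.0000 0.0000
step 6: (k=6,j=0): S=49.4391, K−S=77.8409, hold=76.7909 ⇒ V=77.8409 exercise | (k=6,j=1): S=65.2638, K−S=62.0162, hold=60.9912 ⇒ V=62.0162 exercise | (k=6,j=2): S=86.1536, K−S=41.1264, hold=40.1342 ⇒ V=41.1264 exercise | (k=6,j=3): S=113.7300, K−S=13.5500, hold=14.2535 ⇒ V=14.2535 continue | (k=6,j=4): S=150.1331, K−S=0.0000, hold=0.0000 ⇒ V=0.0000 continue | (k=6,j=5): S=198.1883, K−S=0.0000, hold=0.0000 ⇒ V=0.0000 continue | (k=6,j=6): S=261.6251, K−S=0.0000, hold=0.0000 ⇒ V=0.0000 continue  boundary S*=86.1536
step 5: (k=5,j=0): S=56.8030, K−S=70.4770, hold=69.4386 ⇒ V=70.4770 exercise | (k=5,j=1): S=74.9847, K−S=52.2953, hold=51.2855 ⇒ V=52.2953 exercise | (k=5,j=2): S=98.9861, K−S=28.2939, hold=27.6648 ⇒ V=28.2939 exercise | (k=5,j=3): S=130.6700, K−S=0.0000, hold=7.1804 ⇒ V=7.1804 continue | (k=5,j=4): S=172.4953, K−S=0.0000, hold=0.0000 ⇒ V=0.0000 continue | (k=5,j=5): S=227.7082, K−S=0.0000, hold=0.0000 ⇒ V=0.0000 continue  boundary S*=98.9861
step 4: (k=4,j=0): S=65.2638, K−S=62.0162, hold=60.9912 ⇒ V=62.0162 exercise | (k=4,j=1): S=86.1536, K−S=41.1264, hold=40.1342 ⇒ V=41.1264 exercise | (k=4,j=2): S=113.7300, K−S=13.5500, hold=17.7530 ⇒ V=17.7530 continue | (k=4,j=3): S=150.1331, K−S=0.0000, hold=3.6172 ⇒ V=3.6172 continue | (k=4,j=4): S=198.1883, K−S=0.0000, hold=0.0000 ⇒ V=0.0000 continue  boundary S*=86.1536
step 3: (k=3,j=0): S=74.9847, K−S=52.2953, hold=51.2855 ⇒ V=52.2953 exercise | (k=3,j=1): S=98.9861, K−S=28.2939, hold=29.3704 ⇒ V=29.3704 continue | (k=3,j=2): S=130.6700, K−S=0.0000, hold=10.7063 ⇒ V=10.7063 continue | (k=3,j=3): S=172.4953, K−S=0.0000, hold=1.8222 ⇒ V=1.8222 continue  boundary S*=74.9847
step 2: (k=2,j=0): S=86.1536, K−S=41.1264, hold=40.6589 ⇒ V=41.1264 exercise | (k=2,j=1): S=113.7300, K−S=13.5500, hold=20.0137 ⇒ V=20.0137 continue | (k=2,j=2): S=150.1331, K−S=0.0000, hold=6.2815 ⇒ V=6.2815 continue  boundary S*=86.1536
step 1: (k=1,j=0): S=98.9861, K−S=28.2939, hold=30.4722 ⇒ V=30.4722 continue | (k=1,j=1): S=130.6700, K−S=0.0000, hold=13.1437 ⇒ V=13.1437 continue  boundary S*=-
step 0: (k=0,j=0): S=113.7300, K−S=13.5500, hold=21.7567 ⇒ V=21.7567 continue  boundary S*=-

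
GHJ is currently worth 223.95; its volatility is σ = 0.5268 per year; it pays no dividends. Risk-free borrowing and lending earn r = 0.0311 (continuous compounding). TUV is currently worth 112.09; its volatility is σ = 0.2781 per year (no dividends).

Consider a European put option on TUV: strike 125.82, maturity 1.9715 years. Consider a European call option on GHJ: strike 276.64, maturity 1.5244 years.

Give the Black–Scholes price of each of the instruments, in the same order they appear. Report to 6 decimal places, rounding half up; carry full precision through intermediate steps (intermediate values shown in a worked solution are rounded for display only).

price(TUV put K=125.82) = 21.127674
price(GHJ call K=276.64) = 44.136551

[TUV put K=125.82]
σ√T = 0.2781·√1.9715 = 0.390481
d₁ = (ln(S/K) + (r+σ²/2)T) / (σ√T) = (ln(112.09/125.82) + (0.0311+0.2781²/2)·1.9715) / 0.390481 = (-0.115550 + 0.137551) / 0.390481 = 0.056343
d₂ = d₁ − σ√T = 0.056343 − 0.390481 = -0.334137
e^{−rT} = 0.940528
N(−d₁) = 0.477534,  N(−d₂) = 0.630862
price = K·e^{−rT}·N(−d₂) − S·N(−d₁) = 74.654477 − 53.526803 = 21.127674
[GHJ call K=276.64]
σ√T = 0.5268·√1.5244 = 0.650422
d₁ = (ln(S/K) + (r+σ²/2)T) / (σ√T) = (ln(223.95/276.64) + (0.0311+0.5268²/2)·1.5244) / 0.650422 = (-0.211294 + 0.258933) / 0.650422 = 0.073243
d₂ = d₁ − σ√T = 0.073243 − 0.650422 = -0.577179
e^{−rT} = 0.953697
N(d₁) = 0.529194,  N(d₂) = 0.281909
price = S·N(d₁) − K·e^{−rT}·N(d₂) = 118.512936 − 74.376385 = 44.136551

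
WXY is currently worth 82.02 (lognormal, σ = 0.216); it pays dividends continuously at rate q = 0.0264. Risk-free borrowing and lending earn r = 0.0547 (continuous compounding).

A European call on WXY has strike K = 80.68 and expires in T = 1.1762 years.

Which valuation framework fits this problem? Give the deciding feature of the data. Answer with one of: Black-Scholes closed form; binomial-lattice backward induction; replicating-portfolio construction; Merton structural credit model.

Key observation: a European-exercise option on WXY struck at 80.68 — a GBM underlying with constant parameters — admits an analytic price: the data contain no early exercise, no discrete tree, no debt structure.

framework: Black-Scholes closed form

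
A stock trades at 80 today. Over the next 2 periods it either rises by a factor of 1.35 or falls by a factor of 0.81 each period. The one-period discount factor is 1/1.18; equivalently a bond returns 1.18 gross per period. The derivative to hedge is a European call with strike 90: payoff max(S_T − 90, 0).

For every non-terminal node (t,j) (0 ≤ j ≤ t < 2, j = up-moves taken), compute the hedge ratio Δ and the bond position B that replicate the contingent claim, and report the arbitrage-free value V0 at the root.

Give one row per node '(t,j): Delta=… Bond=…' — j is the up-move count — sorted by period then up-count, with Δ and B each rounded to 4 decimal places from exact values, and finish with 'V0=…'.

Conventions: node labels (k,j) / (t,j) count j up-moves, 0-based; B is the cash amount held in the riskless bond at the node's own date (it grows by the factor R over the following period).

Risk-neutral probability p* = (R−d)/(u−d) = (1.18−0.81)/(1.35−0.81) = 0.6852.
Expiry values: V(2,0)=0.0000, V(2,1)=0.0000, V(2,2)=55.8000
  t=1,j=0: stock 64.8000 → up 87.4800 (V=0.0000), down 52.4880 (V=0.0000). Price 0.0000; hedge Δ=0.0000, bond B=0.0000.
  t=1,j=1: stock 108.0000 → up 145.8000 (V=55.8000), down 87.4800 (V=0.0000). Price 32.4011; hedge Δ=0.9568, bond B=-70.9322.
  t=0,j=0: stock 80.0000 → up 108.0000 (V=32.4011), down 64.8000 (V=0.0000). Price 18.8142; hedge Δ=0.7500, bond B=-41.1879.
Verification: the root portfolio costs Δ(0,0)·S0 + B(0,0) = 18.8142, matching V0.

(0,0): Delta=0.7500 Bond=-41.1879
(1,0): Delta=0.0000 Bond=0.0000
(1,1): Delta=0.9568 Bond=-70.9322
V0=18.8142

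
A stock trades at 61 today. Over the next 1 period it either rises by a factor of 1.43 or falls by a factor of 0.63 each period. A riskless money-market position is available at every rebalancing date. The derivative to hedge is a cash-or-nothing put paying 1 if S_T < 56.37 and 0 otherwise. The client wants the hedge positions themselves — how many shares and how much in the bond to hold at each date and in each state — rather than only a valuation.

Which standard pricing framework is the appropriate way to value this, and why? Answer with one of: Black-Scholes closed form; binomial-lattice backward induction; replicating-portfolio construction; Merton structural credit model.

framework: replicating-portfolio construction

Key observation: what is demanded is not a single number but the (Δ, B) position at each node of the 1.43/0.63 tree starting at 61; constructing those positions is the replicating-portfolio method.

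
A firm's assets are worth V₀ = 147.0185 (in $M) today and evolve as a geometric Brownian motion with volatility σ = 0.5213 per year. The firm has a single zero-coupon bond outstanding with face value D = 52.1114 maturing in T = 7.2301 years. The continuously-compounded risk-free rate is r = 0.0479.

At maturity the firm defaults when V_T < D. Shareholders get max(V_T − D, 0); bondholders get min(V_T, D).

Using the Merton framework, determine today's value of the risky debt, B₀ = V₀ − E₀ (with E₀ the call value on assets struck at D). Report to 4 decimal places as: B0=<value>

Work the structural quantities from V₀ = 147.0185 against face 52.1114:
d₁ = [ln(V₀/D) + (r + σ²/2)T] / (σ√T)
   = [ln(147.0185/52.1114) + (0.0479 + 0.5·0.5213²)·7.2301] / (0.5213·√7.2301)
   = [1.037175 + 1.328725] / 1.401716 = 1.687860
d₂ = d₁ − σ√T = 1.687860 − 1.401716 = 0.286145
N(d₁) = 0.954281,  N(d₂) = 0.612616,  e^(−rT) = 0.707285
E₀ = V₀·N(d₁) − D·e^(−rT)·N(d₂)
   = 147.0185·0.954281 − 52.1114·0.707285·0.612616 = 117.717385
B₀ = V₀ − E₀ = 147.0185 − 117.717385 = 29.301115

B0=29.3011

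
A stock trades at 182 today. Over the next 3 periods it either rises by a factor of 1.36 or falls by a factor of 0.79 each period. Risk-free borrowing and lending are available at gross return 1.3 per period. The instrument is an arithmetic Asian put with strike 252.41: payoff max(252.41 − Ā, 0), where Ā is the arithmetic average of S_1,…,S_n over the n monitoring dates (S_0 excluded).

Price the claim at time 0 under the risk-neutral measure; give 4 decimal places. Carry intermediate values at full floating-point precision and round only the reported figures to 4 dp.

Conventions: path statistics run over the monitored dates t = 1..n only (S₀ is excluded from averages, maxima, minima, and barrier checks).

price = 3.7883

Risk-neutral up-probability p* = (R−d)/(u−d) = (1.3−0.79)/(1.36−0.79) = 0.8947; the claim prices as the p*-weighted sum of path payoffs discounted by R^3.
Enumerate all 2^3 = 8 price paths (U = up ×1.36, D = down ×0.79); each path with k up-moves has probability p*^k·(1−p*)^(3−k).
DDD: Ā=115.6998, payoff=136.7102, prob=0.001166
UDD: Ā=199.1793, payoff=53.2307, prob=0.009914
DUD: Ā=164.5993, payoff=87.8107, prob=0.009914
UUD: Ā=283.3609, payoff=0.0000, prob=0.084269
DDU: Ā=137.2811, payoff=115.1289, prob=0.009914
UDU: Ā=236.3321, payoff=16.0779, prob=0.084269
DUU: Ā=201.7521, payoff=50.6579, prob=0.084269
UUU: Ā=347.3201, payoff=0.0000, prob=0.716285
Price = Σ prob·payoff / R^3 = 8.322868 / 2.197000 = 3.7883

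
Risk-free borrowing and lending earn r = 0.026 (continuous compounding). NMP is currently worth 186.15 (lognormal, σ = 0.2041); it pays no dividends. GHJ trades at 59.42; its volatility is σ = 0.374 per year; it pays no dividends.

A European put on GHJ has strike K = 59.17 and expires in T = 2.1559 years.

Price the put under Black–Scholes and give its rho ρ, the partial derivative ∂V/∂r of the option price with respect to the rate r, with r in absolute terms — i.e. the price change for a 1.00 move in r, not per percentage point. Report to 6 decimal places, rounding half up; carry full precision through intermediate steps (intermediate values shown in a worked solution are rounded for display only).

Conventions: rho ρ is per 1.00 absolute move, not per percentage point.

price = 10.815309
ρ = -68.200278

σ√T = 0.374·√2.1559 = 0.549144
d₁ = (ln(S/K) + (r+σ²/2)T) / (σ√T) = (ln(59.42/59.17) + (0.026+0.374²/2)·2.1559) / 0.549144 = (0.004216 + 0.206833) / 0.549144 = 0.384324
d₂ = d₁ − σ√T = 0.384324 − 0.549144 = -0.164820
e^{−rT} = 0.945489
N(−d₁) = 0.350369,  N(−d₂) = 0.565457
Put price V = K·e^{−rT}·N(−d₂) − S·N(−d₁) = 31.634249 − 20.818940 = 10.815309
ρ = −K·T·e^{−rT}·N(−d₂) = -68.200278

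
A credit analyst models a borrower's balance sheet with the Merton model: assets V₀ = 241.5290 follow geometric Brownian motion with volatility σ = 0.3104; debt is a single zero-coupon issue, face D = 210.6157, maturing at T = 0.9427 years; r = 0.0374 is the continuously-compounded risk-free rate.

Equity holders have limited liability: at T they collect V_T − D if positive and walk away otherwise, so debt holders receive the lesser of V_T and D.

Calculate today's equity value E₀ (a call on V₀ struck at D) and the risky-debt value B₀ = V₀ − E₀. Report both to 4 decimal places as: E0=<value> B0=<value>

Work the structural quantities from V₀ = 241.5290 against face 210.6157:
d₁ = [ln(V₀/D) + (r + σ²/2)T] / (σ√T)
   = [ln(241.5290/210.6157) + (0.0374 + 0.5·0.3104²)·0.9427] / (0.3104·√0.9427)
   = [0.136954 + 0.080671] / 0.301376 = 0.722105
d₂ = d₁ − σ√T = 0.722105 − 0.301376 = 0.420729
N(d₁) = 0.764885,  N(d₂) = 0.663024,  e^(−rT) = 0.965357
E₀ = V₀·N(d₁) − D·e^(−rT)·N(d₂)
   = 241.5290·0.764885 − 210.6157·0.965357·0.663024 = 49.936363
B₀ = V₀ − E₀ = 241.5290 − 49.936363 = 191.592637

E0=49.9364 B0=191.5926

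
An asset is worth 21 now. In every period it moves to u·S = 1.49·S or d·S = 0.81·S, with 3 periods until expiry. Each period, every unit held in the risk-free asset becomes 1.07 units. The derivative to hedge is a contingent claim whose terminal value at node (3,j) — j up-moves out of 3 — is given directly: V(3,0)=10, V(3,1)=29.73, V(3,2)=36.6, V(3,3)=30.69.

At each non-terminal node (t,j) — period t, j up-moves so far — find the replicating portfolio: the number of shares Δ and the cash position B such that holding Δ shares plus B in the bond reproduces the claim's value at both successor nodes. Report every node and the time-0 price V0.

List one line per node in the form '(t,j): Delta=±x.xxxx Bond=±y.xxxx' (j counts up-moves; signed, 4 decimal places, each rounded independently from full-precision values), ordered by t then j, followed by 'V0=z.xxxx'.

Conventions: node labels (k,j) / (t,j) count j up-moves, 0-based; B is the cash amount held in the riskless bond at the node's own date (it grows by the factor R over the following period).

Under the risk-neutral measure, an up-move has probability p* = (R−d)/(u−d) = 0.3824 and values discount at R = 1.07.
Expiry values: V(3,0)=10.0000, V(3,1)=29.7300, V(3,2)=36.6000, V(3,3)=30.6900
  t=2,j=0: stock 13.7781 → up 20.5294 (V=29.7300), down 11.1603 (V=10.0000). Price 16.3961; hedge Δ=2.1059, bond B=-12.6186.
  t=2,j=1: stock 25.3449 → up 37.7639 (V=36.6000), down 20.5294 (V=29.7300). Price 30.2400; hedge Δ=0.3986, bond B=20.1370.
  t=2,j=2: stock 46.6221 → up 69.4669 (V=30.6900), down 37.7639 (V=36.6000). Price 32.0937; hedge Δ=-0.1864, bond B=40.7849.
  t=1,j=0: stock 17.0100 → up 25.3449 (V=30.2400), down 13.7781 (V=16.3961). Price 20.2704; hedge Δ=1.1969, bond B=-0.0882.
  t=1,j=1: stock 31.2900 → up 46.6221 (V=32.0937), down 25.3449 (V=30.2400). Price 28.9241; hedge Δ=0.0871, bond B=26.1979.
  t=0,j=0: stock 21.0000 → up 31.2900 (V=28.9241), down 17.0100 (V=20.2704). Price 22.0366; hedge Δ=0.6060, bond B=9.3106.
Check: Δ(0,0)·S0 + B(0,0) = 22.0366 = V0.

(0,0): Delta=0.6060 Bond=9.3106
(1,0): Delta=1.1969 Bond=-0.0882
(1,1): Delta=0.0871 Bond=26.1979
(2,0): Delta=2.1059 Bond=-12.6186
(2,1): Delta=0.3986 Bond=20.1370
(2,2): Delta=-0.1864 Bond=40.7849
V0=22.0366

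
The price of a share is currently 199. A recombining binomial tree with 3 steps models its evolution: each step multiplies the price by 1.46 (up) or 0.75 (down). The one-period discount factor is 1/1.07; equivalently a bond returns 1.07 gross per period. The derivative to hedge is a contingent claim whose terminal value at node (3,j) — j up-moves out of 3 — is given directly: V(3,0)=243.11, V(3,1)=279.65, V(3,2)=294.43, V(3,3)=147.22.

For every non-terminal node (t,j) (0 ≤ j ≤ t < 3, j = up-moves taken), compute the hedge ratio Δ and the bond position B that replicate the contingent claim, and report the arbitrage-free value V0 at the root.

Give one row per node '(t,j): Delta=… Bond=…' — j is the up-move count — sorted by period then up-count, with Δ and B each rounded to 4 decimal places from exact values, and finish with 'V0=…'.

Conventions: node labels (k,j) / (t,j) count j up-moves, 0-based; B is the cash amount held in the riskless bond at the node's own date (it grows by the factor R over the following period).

(0,0): Delta=-0.0715 Bond=231.6969
(1,0): Delta=0.2358 Bond=202.0613
(1,1): Delta=-0.2638 Bond=303.8008
(2,0): Delta=0.4598 Bond=191.1322
(2,1): Delta=0.0955 Bond=246.7639
(2,2): Delta=-0.4888 Bond=420.4986
V0=217.4757

No-arbitrage ⇒ martingale measure with p* = (R−d)/(u−d) = 0.4507.
Terminal payoffs: V(3,0)=243.1100, V(3,1)=279.6500, V(3,2)=294.4300, V(3,3)=147.2200
Node (2,0) S=111.9375: V=(p*·279.6500+(1−p*)·243.1100)/1.07=242.5969; Δ=(279.6500−243.1100)/(163.4288−83.9531)=0.4598; B=V−Δ·S=191.1322
Node (2,1) S=217.9050: V=(p*·294.4300+(1−p*)·279.6500)/1.07=267.5808; Δ=(294.4300−279.6500)/(318.1413−163.4288)=0.0955; B=V−Δ·S=246.7639
Node (2,2) S=424.1884: V=(p*·147.2200+(1−p*)·294.4300)/1.07=213.1606; Δ=(147.2200−294.4300)/(619.3151−318.1413)=-0.4888; B=V−Δ·S=420.4986
Node (1,0) S=149.2500: V=(p*·267.5808+(1−p*)·242.5969)/1.07=237.2498; Δ=(267.5808−242.5969)/(217.9050−111.9375)=0.2358; B=V−Δ·S=202.0613
Node (1,1) S=290.5400: V=(p*·213.1606+(1−p*)·267.5808)/1.07=227.1527; Δ=(213.1606−267.5808)/(424.1884−217.9050)=-0.2638; B=V−Δ·S=303.8008
Node (0,0) S=199.0000: V=(p*·227.1527+(1−p*)·237.2498)/1.07=217.4757; Δ=(227.1527−237.2498)/(290.5400−149.2500)=-0.0715; B=V−Δ·S=231.6969
Check: Δ(0,0)·S0 + B(0,0) = 217.4757 = V0.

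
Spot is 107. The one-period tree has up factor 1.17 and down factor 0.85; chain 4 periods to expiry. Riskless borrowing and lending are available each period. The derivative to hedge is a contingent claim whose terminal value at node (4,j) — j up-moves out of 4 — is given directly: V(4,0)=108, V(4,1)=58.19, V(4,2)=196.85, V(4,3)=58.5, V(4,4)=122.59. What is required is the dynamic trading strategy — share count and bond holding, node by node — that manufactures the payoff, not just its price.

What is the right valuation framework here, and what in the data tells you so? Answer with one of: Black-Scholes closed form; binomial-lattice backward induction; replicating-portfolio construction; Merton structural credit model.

framework: replicating-portfolio construction

Key observation: what is demanded is not a single number but the (Δ, B) position at each node of the 1.17/0.85 tree starting at 107; constructing those positions is the replicating-portfolio method.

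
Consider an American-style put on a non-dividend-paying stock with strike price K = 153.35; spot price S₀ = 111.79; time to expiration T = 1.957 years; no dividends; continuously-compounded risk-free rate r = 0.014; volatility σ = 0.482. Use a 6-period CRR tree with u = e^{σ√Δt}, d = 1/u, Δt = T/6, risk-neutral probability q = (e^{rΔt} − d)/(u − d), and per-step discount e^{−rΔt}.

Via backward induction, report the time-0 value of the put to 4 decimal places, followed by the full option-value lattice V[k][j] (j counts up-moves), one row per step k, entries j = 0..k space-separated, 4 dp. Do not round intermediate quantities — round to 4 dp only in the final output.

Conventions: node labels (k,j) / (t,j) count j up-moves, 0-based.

Δt=0.32617, u=1.31689, d=0.75936, q=0.43982, disc=e^(-rΔt)=0.99544
k=6 terminal: V=max(K-S,0) → 131.9161 116.1793 88.8882 41.5600 0.0000 0.0000 0.0000
k=5: j=0 S=28.2261 intr=125.1239 cont=124.4253 V=125.1239[EX]; j=1 S=48.9499 intr=104.4001 cont=103.7015 V=104.4001[EX]; j=2 S=84.8892 intr=68.4608 cont=67.7621 V=68.4608[EX]; j=3 S=147.2154 intr=6.1346 cont=23.1749 V=23.1749[hold]; j=4 S=255.3020 intr=0.0000 cont=0.0000 V=0.0000[hold]; j=5 S=442.7465 intr=0.0000 cont=0.0000 V=0.0000[hold]
k=4: j=0 S=37.1707 intr=116.1793 cont=115.4806 V=116.1793[EX]; j=1 S=64.4618 intr=88.8882 cont=88.1896 V=88.8882[EX]; j=2 S=111.7900 intr=41.5600 cont=48.3219 V=48.3219[hold]; j=3 S=193.8670 intr=0.0000 cont=12.9230 V=12.9230[hold]; j=4 S=336.2054 intr=0.0000 cont=0.0000 V=0.0000[hold]
k=3: j=0 S=48.9499 intr=104.4001 cont=103.7015 V=104.4001[EX]; j=1 S=84.8892 intr=68.4608 cont=70.7226 V=70.7226[hold]; j=2 S=147.2154 intr=6.1346 cont=32.6035 V=32.6035[hold]; j=3 S=255.3020 intr=0.0000 cont=7.2062 V=7.2062[hold]
k=2: j=0 S=64.4618 intr=88.8882 cont=89.1799 V=89.1799[hold]; j=1 S=111.7900 intr=41.5600 cont=53.7112 V=53.7112[hold]; j=2 S=193.8670 intr=0.0000 cont=21.3356 V=21.3356[hold]
k=1: j=0 S=84.8892 intr=68.4608 cont=73.2448 V=73.2448[hold]; j=1 S=147.2154 intr=6.1346 cont=39.2919 V=39.2919[hold]
k=0: j=0 S=111.7900 intr=41.5600 cont=58.0459 V=58.0459[hold]

price = 58.0459
tree:
58.0459
73.2448 39.2919
89.1799 53.7112 21.3356
104.4001 70.7226 32.6035 7.2062
116.1793 88.8882 48.3219 12.9230 0.0000
125.1239 104.4001 68.4608 23.1749 0.0000 0.0000
131.9161 116.1793 88.8882 41.5600 0.0000 0.0000 0.0000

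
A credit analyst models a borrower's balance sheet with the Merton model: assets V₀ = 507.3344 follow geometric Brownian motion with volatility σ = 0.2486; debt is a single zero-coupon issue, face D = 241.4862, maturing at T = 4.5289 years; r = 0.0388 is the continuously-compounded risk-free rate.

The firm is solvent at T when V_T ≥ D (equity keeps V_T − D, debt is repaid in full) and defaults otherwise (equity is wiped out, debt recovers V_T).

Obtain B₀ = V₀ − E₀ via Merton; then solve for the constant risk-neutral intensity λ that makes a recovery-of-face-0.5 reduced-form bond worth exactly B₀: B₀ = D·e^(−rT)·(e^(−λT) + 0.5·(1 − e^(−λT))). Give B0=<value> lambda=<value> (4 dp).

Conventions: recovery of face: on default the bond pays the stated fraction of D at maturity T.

Apply the equity-as-call identities (strike 241.4862, horizon 4.5289 years):
d₁ = [ln(V₀/D) + (r + σ²/2)T] / (σ√T)
   = [ln(507.3344/241.4862) + (0.0388 + 0.5·0.2486²)·4.5289] / (0.2486·√4.5289)
   = [0.742358 + 0.315669] / 0.529051 = 1.999858
d₂ = d₁ − σ√T = 1.999858 − 0.529051 = 1.470807
N(d₁) = 0.977242,  N(d₂) = 0.929328,  e^(−rT) = 0.838852
E₀ = V₀·N(d₁) − D·e^(−rT)·N(d₂)
   = 507.3344·0.977242 − 241.4862·0.838852·0.929328 = 307.533506
B₀ = V₀ − E₀ = 507.3344 − 307.533506 = 199.800894
e^(−λT) = (B₀·e^(rT)/D − 0.5)/(1 − 0.5) = (199.8009·1.192106/241.4862 − 0.5)/0.5 = 0.97264946
λ = −ln(0.97264946)/4.5289 = 0.006123

B0=199.8009 lambda=0.0061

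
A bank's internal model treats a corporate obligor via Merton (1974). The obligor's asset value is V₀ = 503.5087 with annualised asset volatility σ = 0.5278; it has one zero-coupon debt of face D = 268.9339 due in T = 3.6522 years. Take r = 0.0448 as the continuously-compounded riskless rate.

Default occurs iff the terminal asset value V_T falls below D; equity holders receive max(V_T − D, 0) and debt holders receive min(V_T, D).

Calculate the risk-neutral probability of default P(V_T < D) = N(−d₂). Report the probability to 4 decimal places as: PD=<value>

PD=0.3899

Equity is a call on the firm's assets struck at D = 268.9339:
d₁ = [ln(V₀/D) + (r + σ²/2)T] / (σ√T)
   = [ln(503.5087/268.9339) + (0.0448 + 0.5·0.5278²)·3.6522] / (0.5278·√3.6522)
   = [0.627135 + 0.672320] / 1.008664 = 1.288294
d₂ = d₁ − σ√T = 1.288294 − 1.008664 = 0.279629
risk-neutral PD = N(−d₂) = N(-0.279629) = 0.389881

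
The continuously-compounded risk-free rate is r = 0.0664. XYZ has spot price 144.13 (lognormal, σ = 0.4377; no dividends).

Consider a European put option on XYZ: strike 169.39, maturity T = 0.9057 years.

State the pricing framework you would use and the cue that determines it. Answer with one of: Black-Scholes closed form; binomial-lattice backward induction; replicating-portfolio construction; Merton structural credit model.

Key observation: a European-exercise option on XYZ struck at 169.39 — a GBM underlying with constant parameters — admits an analytic price: the data contain no early exercise, no discrete tree, no debt structure.

framework: Black-Scholes closed form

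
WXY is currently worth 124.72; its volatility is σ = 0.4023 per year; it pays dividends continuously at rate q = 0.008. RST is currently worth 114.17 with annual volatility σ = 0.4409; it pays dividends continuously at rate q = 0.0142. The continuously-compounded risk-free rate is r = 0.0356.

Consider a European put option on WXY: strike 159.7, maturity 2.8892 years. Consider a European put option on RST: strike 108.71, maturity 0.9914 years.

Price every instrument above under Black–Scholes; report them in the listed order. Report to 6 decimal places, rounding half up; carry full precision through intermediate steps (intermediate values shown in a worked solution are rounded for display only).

price(WXY put K=159.7) = 47.711194
price(RST put K=108.71) = 15.315701

[WXY put K=159.7]
σ√T = 0.4023·√2.8892 = 0.683815
d₁ = (ln(S/K) + (r−q+σ²/2)T) / (σ√T) = (ln(124.72/159.7) + (0.0356−0.008+0.4023²/2)·2.8892) / 0.683815 = (-0.247226 + 0.313544) / 0.683815 = 0.096982
d₂ = d₁ − σ√T = 0.096982 − 0.683815 = -0.586833
e^{−rT} = 0.902257
e^{−qT} = 0.977151
N(−d₁) = 0.461370,  N(−d₂) = 0.721342
price = K·e^{−rT}·N(−d₂) − S·e^{−qT}·N(−d₁) = 103.938550 − 56.227356 = 47.711194
[RST put K=108.71]
σ√T = 0.4409·√0.9914 = 0.439000
d₁ = (ln(S/K) + (r−q+σ²/2)T) / (σ√T) = (ln(114.17/108.71) + (0.0356−0.0142+0.4409²/2)·0.9914) / 0.439000 = (0.049005 + 0.117576) / 0.439000 = 0.379456
d₂ = d₁ − σ√T = 0.379456 − 0.439000 = -0.059544
e^{−rT} = 0.965322
e^{−qT} = 0.986021
N(−d₁) = 0.352175,  N(−d₂) = 0.523741
price = K·e^{−rT}·N(−d₂) − S·e^{−qT}·N(−d₁) = 54.961399 − 39.645698 = 15.315701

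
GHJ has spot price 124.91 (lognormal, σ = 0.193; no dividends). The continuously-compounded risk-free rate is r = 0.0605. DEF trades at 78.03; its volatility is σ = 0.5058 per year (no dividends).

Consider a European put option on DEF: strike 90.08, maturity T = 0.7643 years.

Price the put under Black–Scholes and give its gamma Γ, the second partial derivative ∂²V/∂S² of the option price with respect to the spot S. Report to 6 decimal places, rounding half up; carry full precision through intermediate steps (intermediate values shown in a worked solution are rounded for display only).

σ√T = 0.5058·√0.7643 = 0.442192
d₁ = (ln(S/K) + (r+σ²/2)T) / (σ√T) = (ln(78.03/90.08) + (0.0605+0.5058²/2)·0.7643) / 0.442192 = (-0.143605 + 0.144007) / 0.442192 = 0.000910
d₂ = d₁ − σ√T = 0.000910 − 0.442192 = -0.441282
e^{−rT} = 0.954813
N(−d₁) = 0.499637,  N(−d₂) = 0.670496
Put price V = K·e^{−rT}·N(−d₂) − S·N(−d₁) = 57.669015 − 38.986687 = 18.682328
φ(d₁) = (1/√(2π))·e^{−d₁²/2} = 0.398942
Γ = φ(d₁) / (S·σ·√T) = 0.011562

price = 18.682328
Γ = 0.011562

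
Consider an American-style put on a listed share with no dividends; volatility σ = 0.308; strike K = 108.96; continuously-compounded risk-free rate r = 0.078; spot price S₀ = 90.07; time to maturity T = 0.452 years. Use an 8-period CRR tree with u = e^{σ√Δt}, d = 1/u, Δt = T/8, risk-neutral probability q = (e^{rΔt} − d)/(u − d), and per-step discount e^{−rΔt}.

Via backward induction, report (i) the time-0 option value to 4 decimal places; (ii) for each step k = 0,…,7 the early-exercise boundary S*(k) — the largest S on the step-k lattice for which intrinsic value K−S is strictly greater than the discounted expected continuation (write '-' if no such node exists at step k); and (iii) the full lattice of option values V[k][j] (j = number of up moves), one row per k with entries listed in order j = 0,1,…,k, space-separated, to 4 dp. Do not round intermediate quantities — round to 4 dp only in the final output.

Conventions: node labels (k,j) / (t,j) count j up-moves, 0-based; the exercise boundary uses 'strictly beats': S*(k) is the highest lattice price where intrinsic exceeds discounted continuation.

price = 19.3633
boundary = - 83.7115 77.8019 83.7115 90.0700 83.7115 90.0700 96.9115
tree:
19.3633
25.2485 13.9175
31.1581 19.0854 9.1089
36.6505 25.2485 13.3721 5.1215
41.7552 31.1581 18.8900 8.2250 2.2058
46.4996 36.6505 25.2485 12.7564 3.9744 0.5381
50.9090 41.7552 31.1581 18.8900 7.0166 1.1072 0.0000
55.0071 46.4996 36.6505 25.2485 12.0485 2.2781 0.0000 0.0000
58.8159 50.9090 41.7552 31.1581 18.8900 4.6874 0.0000 0.0000 0.0000

params: Δt=0.05650 u=1.07596 d=0.92940 q=0.51184 e^(-rΔt)=0.99560
t_8 payoffs: 58.8159 50.9090 41.7552 31.1581 18.8900 4.6874 0.0000 0.0000 0.0000
t_7: node(7,0) S=53.9529 payoff=55.0071 vs cont=54.5280 → 55.0071 [stop]  node(7,1) S=62.4604 payoff=46.4996 vs cont=46.0204 → 46.4996 [stop]  node(7,2) S=72.3095 payoff=36.6505 vs cont=36.1714 → 36.6505 [stop]  node(7,3) S=83.7115 payoff=25.2485 vs cont=24.7694 → 25.2485 [stop]  node(7,4) S=96.9115 payoff=12.0485 vs cont=11.5694 → 12.0485 [stop]  node(7,5) S=112.1929 payoff=0.0000 vs cont=2.2781 → 2.2781 [wait]  node(7,6) S=129.8839 payoff=0.0000 vs cont=0.0000 → 0.0000 [wait]  node(7,7) S=150.3645 payoff=0.0000 vs cont=0.0000 → 0.0000 [wait]  ⇒ S*(7)=96.9115
t_6: node(6,0) S=58.0510 payoff=50.9090 vs cont=50.4298 → 50.9090 [stop]  node(6,1) S=67.2048 payoff=41.7552 vs cont=41.2761 → 41.7552 [stop]  node(6,2) S=77.8019 payoff=31.1581 vs cont=30.6790 → 31.1581 [stop]  node(6,3) S=90.0700 payoff=18.8900 vs cont=18.4109 → 18.8900 [stop]  node(6,4) S=104.2726 payoff=4.6874 vs cont=7.0166 → 7.0166 [wait]  node(6,5) S=120.7147 payoff=0.0000 vs cont=1.1072 → 1.1072 [wait]  node(6,6) S=139.7495 payoff=0.0000 vs cont=0.0000 → 0.0000 [wait]  ⇒ S*(6)=90.0700
t_5: node(5,0) S=62.4604 payoff=46.4996 vs cont=46.0204 → 46.4996 [stop]  node(5,1) S=72.3095 payoff=36.6505 vs cont=36.1714 → 36.6505 [stop]  node(5,2) S=83.7115 payoff=25.2485 vs cont=24.7694 → 25.2485 [stop]  node(5,3) S=96.9115 payoff=12.0485 vs cont=12.7564 → 12.7564 [wait]  node(5,4) S=112.1929 payoff=0.0000 vs cont=3.9744 → 3.9744 [wait]  node(5,5) S=129.8839 payoff=0.0000 vs cont=0.5381 → 0.5381 [wait]  ⇒ S*(5)=83.7115
t_4: node(4,0) S=67.2048 payoff=41.7552 vs cont=41.2761 → 41.7552 [stop]  node(4,1) S=77.8019 payoff=31.1581 vs cont=30.6790 → 31.1581 [stop]  node(4,2) S=90.0700 payoff=18.8900 vs cont=18.7716 → 18.8900 [stop]  node(4,3) S=104.2726 payoff=4.6874 vs cont=8.2250 → 8.2250 [wait]  node(4,4) S=120.7147 payoff=0.0000 vs cont=2.2058 → 2.2058 [wait]  ⇒ S*(4)=90.0700
t_3: node(3,0) S=72.3095 payoff=36.6505 vs cont=36.1714 → 36.6505 [stop]  node(3,1) S=83.7115 payoff=25.2485 vs cont=24.7694 → 25.2485 [stop]  node(3,2) S=96.9115 payoff=12.0485 vs cont=13.3721 → 13.3721 [wait]  node(3,3) S=112.1929 payoff=0.0000 vs cont=5.1215 → 5.1215 [wait]  ⇒ S*(3)=83.7115
t_2: node(2,0) S=77.8019 payoff=31.1581 vs cont=30.6790 → 31.1581 [stop]  node(2,1) S=90.0700 payoff=18.8900 vs cont=19.0854 → 19.0854 [wait]  node(2,2) S=104.2726 payoff=4.6874 vs cont=9.1089 → 9.1089 [wait]  ⇒ S*(2)=77.8019
t_1: node(1,0) S=83.7115 payoff=25.2485 vs cont=24.8689 → 25.2485 [stop]  node(1,1) S=96.9115 payoff=12.0485 vs cont=13.9175 → 13.9175 [wait]  ⇒ S*(1)=83.7115
t_0: node(0,0) S=90.0700 payoff=18.8900 vs cont=19.3633 → 19.3633 [wait]  ⇒ S*(0)=-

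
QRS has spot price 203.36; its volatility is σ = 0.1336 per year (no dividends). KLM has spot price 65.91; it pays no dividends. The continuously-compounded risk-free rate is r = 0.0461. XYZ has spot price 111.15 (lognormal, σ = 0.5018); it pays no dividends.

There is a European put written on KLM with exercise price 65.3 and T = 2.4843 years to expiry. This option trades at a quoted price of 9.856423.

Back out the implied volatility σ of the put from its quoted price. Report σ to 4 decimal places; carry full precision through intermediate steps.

At σ = 0.3466 the Black–Scholes value reproduces the quote:
σ√T = 0.3466·√2.4843 = 0.546299
d₁ = (ln(S/K) + (r+σ²/2)T) / (σ√T) = (ln(65.91/65.3) + (0.0461+0.3466²/2)·2.4843) / 0.546299 = (0.009298 + 0.263748) / 0.546299 = 0.499810
d₂ = d₁ − σ√T = 0.499810 − 0.546299 = -0.046489
e^{−rT} = 0.891789
N(−d₁) = 0.308604,  N(−d₂) = 0.518540
V = K·e^{−rT}·N(−d₂) − S·N(−d₁) = 30.196542 − 20.340119 = 9.856423 (the quoted price), and the Black–Scholes price is strictly increasing in σ, so σ is unique

sigma = 0.3466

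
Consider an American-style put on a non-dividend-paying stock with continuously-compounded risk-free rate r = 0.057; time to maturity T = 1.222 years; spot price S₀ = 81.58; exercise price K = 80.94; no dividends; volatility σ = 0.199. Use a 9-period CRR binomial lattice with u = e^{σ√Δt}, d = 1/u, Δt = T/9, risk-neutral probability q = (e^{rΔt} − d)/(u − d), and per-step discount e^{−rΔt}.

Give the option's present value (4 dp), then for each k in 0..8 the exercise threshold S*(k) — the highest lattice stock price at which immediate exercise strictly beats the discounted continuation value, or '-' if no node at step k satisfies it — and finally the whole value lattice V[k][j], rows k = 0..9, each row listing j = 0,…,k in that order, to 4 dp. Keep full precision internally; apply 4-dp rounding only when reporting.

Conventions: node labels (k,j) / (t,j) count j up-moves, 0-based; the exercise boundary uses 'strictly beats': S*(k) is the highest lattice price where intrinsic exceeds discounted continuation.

params: Δt=0.13578 u=1.07608 d=0.92930 q=0.53461 e^(-rΔt)=0.99229
t_9 payoffs: 38.7731 32.1126 24.4001 15.4694 5.1280 0.0000 0.0000 0.0000 0.0000 0.0000
t_8: node(8,0) S=45.3751 payoff=35.5649 vs cont=34.9409 → 35.5649 [stop]  node(8,1) S=52.5423 payoff=28.3977 vs cont=27.7737 → 28.3977 [stop]  node(8,2) S=60.8416 payoff=20.0984 vs cont=19.4744 → 20.0984 [stop]  node(8,3) S=70.4518 payoff=10.4882 vs cont=9.8642 → 10.4882 [stop]  node(8,4) S=81.5800 payoff=0.0000 vs cont=2.3681 → 2.3681 [wait]  node(8,5) S=94.4659 payoff=0.0000 vs cont=0.0000 → 0.0000 [wait]  node(8,6) S=109.3873 payoff=0.0000 vs cont=0.0000 → 0.0000 [wait]  node(8,7) S=126.6655 payoff=0.0000 vs cont=0.0000 → 0.0000 [wait]  node(8,8) S=146.6729 payoff=0.0000 vs cont=0.0000 → 0.0000 [wait]  ⇒ S*(8)=70.4518
t_7: node(7,0) S=48.8274 payoff=32.1126 vs cont=31.4886 → 32.1126 [stop]  node(7,1) S=56.5399 payoff=24.4001 vs cont=23.7761 → 24.4001 [stop]  node(7,2) S=65.4706 payoff=15.4694 vs cont=14.8454 → 15.4694 [stop]  node(7,3) S=75.8120 payoff=5.1280 vs cont=6.0998 → 6.0998 [wait]  node(7,4) S=87.7869 payoff=0.0000 vs cont=1.0936 → 1.0936 [wait]  node(7,5) S=101.6532 payoff=0.0000 vs cont=0.0000 → 0.0000 [wait]  node(7,6) S=117.7098 payoff=0.0000 vs cont=0.0000 → 0.0000 [wait]  node(7,7) S=136.3026 payoff=0.0000 vs cont=0.0000 → 0.0000 [wait]  ⇒ S*(7)=65.4706
t_6: node(6,0) S=52.5423 payoff=28.3977 vs cont=27.7737 → 28.3977 [stop]  node(6,1) S=60.8416 payoff=20.0984 vs cont=19.4744 → 20.0984 [stop]  node(6,2) S=70.4518 payoff=10.4882 vs cont=10.3797 → 10.4882 [stop]  node(6,3) S=81.5800 payoff=0.0000 vs cont=3.3971 → 3.3971 [wait]  node(6,4) S=94.4659 payoff=0.0000 vs cont=0.5050 → 0.5050 [wait]  node(6,5) S=109.3873 payoff=0.0000 vs cont=0.0000 → 0.0000 [wait]  node(6,6) S=126.6655 payoff=0.0000 vs cont=0.0000 → 0.0000 [wait]  ⇒ S*(6)=70.4518
t_5: node(5,0) S=56.5399 payoff=24.4001 vs cont=23.7761 → 24.4001 [stop]  node(5,1) S=65.4706 payoff=15.4694 vs cont=14.8454 → 15.4694 [stop]  node(5,2) S=75.8120 payoff=5.1280 vs cont=6.6456 → 6.6456 [wait]  node(5,3) S=87.7869 payoff=0.0000 vs cont=1.8367 → 1.8367 [wait]  node(5,4) S=101.6532 payoff=0.0000 vs cont=0.2332 → 0.2332 [wait]  node(5,5) S=117.7098 payoff=0.0000 vs cont=0.0000 → 0.0000 [wait]  ⇒ S*(5)=65.4706
t_4: node(4,0) S=60.8416 payoff=20.0984 vs cont=19.4744 → 20.0984 [stop]  node(4,1) S=70.4518 payoff=10.4882 vs cont=10.6692 → 10.6692 [wait]  node(4,2) S=81.5800 payoff=0.0000 vs cont=4.0433 → 4.0433 [wait]  node(4,3) S=94.4659 payoff=0.0000 vs cont=0.9719 → 0.9719 [wait]  node(4,4) S=109.3873 payoff=0.0000 vs cont=0.1077 → 0.1077 [wait]  ⇒ S*(4)=60.8416
t_3: node(3,0) S=65.4706 payoff=15.4694 vs cont=14.9414 → 15.4694 [stop]  node(3,1) S=75.8120 payoff=5.1280 vs cont=7.0720 → 7.0720 [wait]  node(3,2) S=87.7869 payoff=0.0000 vs cont=2.3828 → 2.3828 [wait]  node(3,3) S=101.6532 payoff=0.0000 vs cont=0.5060 → 0.5060 [wait]  ⇒ S*(3)=65.4706
t_2: node(2,0) S=70.4518 payoff=10.4882 vs cont=10.8955 → 10.8955 [wait]  node(2,1) S=81.5800 payoff=0.0000 vs cont=4.5300 → 4.5300 [wait]  node(2,2) S=94.4659 payoff=0.0000 vs cont=1.3688 → 1.3688 [wait]  ⇒ S*(2)=-
t_1: node(1,0) S=75.8120 payoff=5.1280 vs cont=7.4347 → 7.4347 [wait]  node(1,1) S=87.7869 payoff=0.0000 vs cont=2.8181 → 2.8181 [wait]  ⇒ S*(1)=-
t_0: node(0,0) S=81.5800 payoff=0.0000 vs cont=4.9283 → 4.9283 [wait]  ⇒ S*(0)=-

price = 4.9283
boundary = - - - 65.4706 60.8416 65.4706 70.4518 65.4706 70.4518
tree:
4.9283
7.4347 2.8181
10.8955 4.5300 1.3688
15.4694 7.0720 2.3828 0.5060
20.0984 10.6692 4.0433 0.9719 0.1077
24.4001 15.4694 6.6456 1.8367 0.2332 0.0000
28.3977 20.0984 10.4882 3.3971 0.5050 0.0000 0.0000
32.1126 24.4001 15.4694 6.0998 1.0936 0.0000 0.0000 0.0000
35.5649 28.3977 20.0984 10.4882 2.3681 0.0000 0.0000 0.0000 0.0000
38.7731 32.1126 24.4001 15.4694 5.1280 0.0000 0.0000 0.0000 0.0000 0.0000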